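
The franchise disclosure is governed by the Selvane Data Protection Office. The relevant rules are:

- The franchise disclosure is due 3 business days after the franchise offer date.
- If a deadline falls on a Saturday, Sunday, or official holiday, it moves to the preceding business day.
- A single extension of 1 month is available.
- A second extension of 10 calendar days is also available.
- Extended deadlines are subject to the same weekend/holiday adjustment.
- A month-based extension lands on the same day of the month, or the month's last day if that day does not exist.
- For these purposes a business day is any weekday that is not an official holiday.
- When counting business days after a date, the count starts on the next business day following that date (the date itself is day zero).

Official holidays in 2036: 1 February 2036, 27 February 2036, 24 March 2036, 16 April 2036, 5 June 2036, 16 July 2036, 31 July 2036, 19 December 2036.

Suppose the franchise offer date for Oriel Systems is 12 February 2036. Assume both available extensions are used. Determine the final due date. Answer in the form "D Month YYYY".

Starting the day after 12 February 2036 and counting 3 business days lands on 15 February 2036.
Since 15 February 2036 is a Friday and not a holiday, the date is unchanged.
The 1 month extension carries 15 February 2036 to 15 March 2036.
15 March 2036 is a Saturday, so it moves to the preceding business day, 14 March 2036 (Friday).
Applying the 10-calendar-day extension: 14 March 2036 + 10 days = 24 March 2036.
24 March 2036 is a listed holiday, so it moves to the preceding business day, 21 March 2036 (Friday).
The final due date is 21 March 2036.

21 March 2036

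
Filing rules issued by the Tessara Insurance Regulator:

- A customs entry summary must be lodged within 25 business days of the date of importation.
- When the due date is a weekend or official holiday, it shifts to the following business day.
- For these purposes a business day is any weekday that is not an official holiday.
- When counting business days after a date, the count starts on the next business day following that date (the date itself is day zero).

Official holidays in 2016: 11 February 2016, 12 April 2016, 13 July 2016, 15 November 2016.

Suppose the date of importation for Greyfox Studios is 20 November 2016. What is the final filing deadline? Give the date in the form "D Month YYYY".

25 business days after 20 November 2016, excluding weekends and holidays, is 23 December 2016.
23 December 2016 (Friday) is already a business day.
The final due date is 23 December 2016.

23 December 2016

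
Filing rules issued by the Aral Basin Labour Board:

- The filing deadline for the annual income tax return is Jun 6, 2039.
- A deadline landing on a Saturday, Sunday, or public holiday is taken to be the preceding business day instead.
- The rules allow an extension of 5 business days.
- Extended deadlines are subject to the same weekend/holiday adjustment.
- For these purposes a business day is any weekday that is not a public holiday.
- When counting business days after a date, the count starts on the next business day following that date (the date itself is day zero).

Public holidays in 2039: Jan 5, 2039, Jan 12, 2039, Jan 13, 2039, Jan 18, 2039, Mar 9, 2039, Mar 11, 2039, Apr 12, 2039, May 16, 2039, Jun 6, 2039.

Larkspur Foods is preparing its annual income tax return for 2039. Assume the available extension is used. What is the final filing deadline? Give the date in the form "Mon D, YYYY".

The stated deadline is Jun 6, 2039.
Jun 6, 2039 falls on a listed holiday. Rolling to the preceding business day gives Jun 3, 2039, a Friday.
The 5-business-day extension runs from Jun 3, 2039 to Jun 13, 2039.
Jun 13, 2039 is a Monday and not a listed holiday, so it stands.
Deadline: Jun 13, 2039.

Jun 13, 2039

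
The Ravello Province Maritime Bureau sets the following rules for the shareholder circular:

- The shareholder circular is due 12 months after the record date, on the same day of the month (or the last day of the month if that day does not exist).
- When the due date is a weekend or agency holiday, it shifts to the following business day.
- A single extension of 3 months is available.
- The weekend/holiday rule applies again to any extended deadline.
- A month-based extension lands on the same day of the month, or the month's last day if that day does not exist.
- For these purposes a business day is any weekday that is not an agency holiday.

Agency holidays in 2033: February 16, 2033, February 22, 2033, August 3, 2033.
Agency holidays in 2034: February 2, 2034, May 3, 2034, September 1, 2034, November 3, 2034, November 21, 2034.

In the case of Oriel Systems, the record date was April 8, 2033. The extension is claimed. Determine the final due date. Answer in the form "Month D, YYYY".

12 months after April 8, 2033, on the same day of the month, is April 8, 2034.
April 8, 2034 is a Saturday, so it moves to the next business day, April 10, 2034 (Monday).
Add 3 months to April 10, 2034: July 10, 2034.
July 10, 2034 falls on a Monday, which is a business day, so no adjustment is needed.
So the filing is due July 10, 2034.

July 10, 2034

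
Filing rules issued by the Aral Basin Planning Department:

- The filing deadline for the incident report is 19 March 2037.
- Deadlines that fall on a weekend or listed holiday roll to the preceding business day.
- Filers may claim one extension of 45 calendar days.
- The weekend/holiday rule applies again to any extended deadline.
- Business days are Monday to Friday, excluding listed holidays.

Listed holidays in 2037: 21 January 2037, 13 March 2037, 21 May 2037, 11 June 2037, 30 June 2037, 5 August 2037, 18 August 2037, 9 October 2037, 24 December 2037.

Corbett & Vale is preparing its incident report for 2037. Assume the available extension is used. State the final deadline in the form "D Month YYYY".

Start from the fixed due date, 19 March 2037.
19 March 2037 is a Thursday and not a listed holiday, so it stands.
Add the 45 calendar-day extension to 19 March 2037: 3 May 2037.
3 May 2037 is a Sunday, so it moves to the preceding business day, 1 May 2037 (Friday).
Final deadline: 1 May 2037.

1 May 2037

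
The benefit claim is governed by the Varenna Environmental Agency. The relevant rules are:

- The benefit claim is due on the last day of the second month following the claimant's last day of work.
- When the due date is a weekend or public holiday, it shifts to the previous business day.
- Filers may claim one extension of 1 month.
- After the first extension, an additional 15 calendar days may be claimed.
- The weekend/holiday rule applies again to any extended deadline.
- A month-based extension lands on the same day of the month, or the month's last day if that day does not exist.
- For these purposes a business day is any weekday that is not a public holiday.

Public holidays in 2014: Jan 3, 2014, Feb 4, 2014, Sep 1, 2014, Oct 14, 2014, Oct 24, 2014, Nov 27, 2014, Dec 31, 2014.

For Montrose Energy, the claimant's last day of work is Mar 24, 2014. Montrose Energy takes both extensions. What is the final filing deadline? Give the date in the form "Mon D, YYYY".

2 months after Mar 24, 2014 is May 2014; that month ends on May 31, 2014.
Because May 31, 2014 is a Saturday, the deadline becomes May 30, 2014 (Friday).
The 1 month extension carries May 30, 2014 to Jun 30, 2014.
Jun 30, 2014 falls on a Monday, which is a business day, so no adjustment is needed.
With the 15-day extension, Jun 30, 2014 becomes Jul 15, 2014.
Jul 15, 2014 is a Tuesday and not a listed holiday, so it stands.
Final deadline: Jul 15, 2014.

Jul 15, 2014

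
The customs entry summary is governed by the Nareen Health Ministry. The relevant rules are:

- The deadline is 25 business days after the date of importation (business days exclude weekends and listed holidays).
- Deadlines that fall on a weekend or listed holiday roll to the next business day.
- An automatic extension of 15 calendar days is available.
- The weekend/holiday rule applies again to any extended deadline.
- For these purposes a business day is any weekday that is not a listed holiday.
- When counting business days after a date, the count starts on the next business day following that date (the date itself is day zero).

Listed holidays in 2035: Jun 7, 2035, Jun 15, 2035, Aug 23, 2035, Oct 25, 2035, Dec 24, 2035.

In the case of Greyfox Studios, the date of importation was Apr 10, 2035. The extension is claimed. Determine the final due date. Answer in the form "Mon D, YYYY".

Counting 25 business days after Apr 10, 2035 (skipping weekends and listed holidays) reaches May 15, 2035.
Since May 15, 2035 is a Tuesday and not a holiday, the date is unchanged.
Add the 15 calendar-day extension to May 15, 2035: May 30, 2035.
May 30, 2035 falls on a Wednesday, which is a business day, so no adjustment is needed.
Deadline: May 30, 2035.

May 30, 2035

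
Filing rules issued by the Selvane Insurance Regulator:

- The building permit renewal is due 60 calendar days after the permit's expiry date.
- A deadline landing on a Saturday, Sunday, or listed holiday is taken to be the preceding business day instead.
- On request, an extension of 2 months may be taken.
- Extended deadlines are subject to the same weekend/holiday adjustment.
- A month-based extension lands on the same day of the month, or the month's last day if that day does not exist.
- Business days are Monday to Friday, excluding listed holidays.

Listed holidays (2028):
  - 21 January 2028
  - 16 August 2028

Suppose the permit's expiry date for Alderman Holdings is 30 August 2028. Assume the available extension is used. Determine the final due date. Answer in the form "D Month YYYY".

From 30 August 2028, 60 calendar days later is 29 October 2028.
29 October 2028 is a Sunday, so it moves to the preceding business day, 27 October 2028 (Friday).
The 2 months extension carries 27 October 2028 to 27 December 2028.
Since 27 December 2028 is a Wednesday and not a holiday, the date is unchanged.
Final deadline: 27 December 2028.

27 December 2028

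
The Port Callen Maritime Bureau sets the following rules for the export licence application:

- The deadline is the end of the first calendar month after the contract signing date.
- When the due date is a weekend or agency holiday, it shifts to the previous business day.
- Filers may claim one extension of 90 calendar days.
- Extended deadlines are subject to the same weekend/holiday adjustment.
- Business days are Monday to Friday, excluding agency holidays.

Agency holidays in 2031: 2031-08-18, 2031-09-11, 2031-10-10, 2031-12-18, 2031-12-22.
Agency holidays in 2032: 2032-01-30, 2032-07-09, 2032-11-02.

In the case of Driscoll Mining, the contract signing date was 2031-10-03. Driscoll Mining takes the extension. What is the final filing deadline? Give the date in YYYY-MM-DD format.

1 month after 2031-10-03 is November 2031; that month ends on 2031-11-30.
2031-11-30 falls on a Sunday. Rolling to the preceding business day gives 2031-11-28, a Friday.
The 90-calendar-day extension moves the deadline from 2031-11-28 to 2032-02-26.
2032-02-26 is a Thursday and not a listed holiday, so it stands.
So the filing is due 2032-02-26.

2032-02-26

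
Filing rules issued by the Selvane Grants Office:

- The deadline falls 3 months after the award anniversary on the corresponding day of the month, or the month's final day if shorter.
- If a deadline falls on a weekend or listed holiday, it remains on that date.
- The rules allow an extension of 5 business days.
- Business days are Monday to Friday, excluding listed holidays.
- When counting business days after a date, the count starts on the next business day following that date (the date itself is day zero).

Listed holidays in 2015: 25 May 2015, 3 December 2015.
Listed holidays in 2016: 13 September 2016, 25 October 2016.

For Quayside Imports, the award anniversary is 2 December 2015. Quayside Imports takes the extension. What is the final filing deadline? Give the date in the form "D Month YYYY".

9 March 2016

3 months from 2 December 2015 is 2 March 2016.
2 March 2016 falls on a Wednesday. The rules make no weekend/holiday allowance, so it remains 2 March 2016.
Applying the 5-business-day extension: 5 business days after 2 March 2016 is 9 March 2016.
9 March 2016 falls on a Wednesday. The rules make no weekend/holiday allowance, so it remains 9 March 2016.
So the filing is due 9 March 2016.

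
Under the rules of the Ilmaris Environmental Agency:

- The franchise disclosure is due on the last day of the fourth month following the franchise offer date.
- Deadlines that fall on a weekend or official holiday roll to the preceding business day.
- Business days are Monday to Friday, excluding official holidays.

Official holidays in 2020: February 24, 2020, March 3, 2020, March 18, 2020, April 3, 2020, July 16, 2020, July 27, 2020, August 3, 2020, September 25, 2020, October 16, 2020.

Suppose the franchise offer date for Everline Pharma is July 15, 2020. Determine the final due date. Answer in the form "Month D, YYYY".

November 30, 2020

The fourth month after July 15, 2020 is November 2020, whose last day is November 30, 2020.
November 30, 2020 is a Monday and not a listed holiday, so it stands.
Final deadline: November 30, 2020.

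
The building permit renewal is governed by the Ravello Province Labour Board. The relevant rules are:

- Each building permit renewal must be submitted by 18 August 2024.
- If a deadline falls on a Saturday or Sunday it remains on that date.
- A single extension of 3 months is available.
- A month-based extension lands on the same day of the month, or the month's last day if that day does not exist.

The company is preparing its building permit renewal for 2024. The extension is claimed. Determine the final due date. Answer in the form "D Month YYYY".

18 November 2024

The stated deadline is 18 August 2024.
18 August 2024 falls on a Sunday. The rules make no weekend/holiday allowance, so it remains 18 August 2024.
Add 3 months to 18 August 2024: 18 November 2024.
No adjustment is made for weekends or holidays, so 18 November 2024 stands.
So the filing is due 18 November 2024.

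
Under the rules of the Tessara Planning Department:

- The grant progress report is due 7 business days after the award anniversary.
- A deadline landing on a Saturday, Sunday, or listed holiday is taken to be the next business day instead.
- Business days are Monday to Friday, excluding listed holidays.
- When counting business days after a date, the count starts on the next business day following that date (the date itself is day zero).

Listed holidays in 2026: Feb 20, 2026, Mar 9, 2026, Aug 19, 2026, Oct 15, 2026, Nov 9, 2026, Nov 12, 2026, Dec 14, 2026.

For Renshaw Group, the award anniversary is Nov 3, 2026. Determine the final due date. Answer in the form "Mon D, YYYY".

Nov 16, 2026

7 business days after Nov 3, 2026, excluding weekends and holidays, is Nov 16, 2026.
Since Nov 16, 2026 is a Monday and not a holiday, the date is unchanged.
So the filing is due Nov 16, 2026.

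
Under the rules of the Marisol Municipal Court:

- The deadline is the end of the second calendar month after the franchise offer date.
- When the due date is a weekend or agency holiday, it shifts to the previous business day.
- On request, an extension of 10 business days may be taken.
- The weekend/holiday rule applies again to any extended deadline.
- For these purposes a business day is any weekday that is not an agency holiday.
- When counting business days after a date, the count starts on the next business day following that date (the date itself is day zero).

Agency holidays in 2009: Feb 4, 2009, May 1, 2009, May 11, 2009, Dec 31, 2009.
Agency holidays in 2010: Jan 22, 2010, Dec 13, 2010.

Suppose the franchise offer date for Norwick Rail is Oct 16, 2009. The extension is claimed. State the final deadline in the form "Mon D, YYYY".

2 months after Oct 16, 2009 is December 2009; that month ends on Dec 31, 2009.
Dec 31, 2009 falls on a listed holiday. Rolling to the preceding business day gives Dec 30, 2009, a Wednesday.
Applying the 10-business-day extension: 10 business days after Dec 30, 2009 is Jan 14, 2010.
Since Jan 14, 2010 is a Thursday and not a holiday, the date is unchanged.
Deadline: Jan 14, 2010.

Jan 14, 2010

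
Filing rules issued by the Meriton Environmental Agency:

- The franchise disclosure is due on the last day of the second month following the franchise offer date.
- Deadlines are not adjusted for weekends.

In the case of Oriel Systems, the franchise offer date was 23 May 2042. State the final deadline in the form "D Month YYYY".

2 months after 23 May 2042 falls in July 2042; the last day of that month is 31 July 2042.
31 July 2042 is a Thursday; no weekend or holiday adjustment applies.
Final deadline: 31 July 2042.

31 July 2042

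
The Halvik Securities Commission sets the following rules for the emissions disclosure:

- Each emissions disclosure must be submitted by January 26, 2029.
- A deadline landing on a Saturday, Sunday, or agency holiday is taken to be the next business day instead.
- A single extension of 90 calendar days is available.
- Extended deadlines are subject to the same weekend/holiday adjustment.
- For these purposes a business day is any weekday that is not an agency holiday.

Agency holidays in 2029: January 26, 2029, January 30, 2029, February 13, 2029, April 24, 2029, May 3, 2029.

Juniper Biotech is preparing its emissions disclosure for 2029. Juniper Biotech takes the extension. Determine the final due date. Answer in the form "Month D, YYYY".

April 30, 2029

The statutory due date is January 26, 2029.
January 26, 2029 is a listed holiday; the next business day is January 29, 2029 (Monday).
Applying the 90-calendar-day extension: January 29, 2029 + 90 days = April 29, 2029.
April 29, 2029 is a Sunday; the next business day is April 30, 2029 (Monday).
Deadline: April 30, 2029.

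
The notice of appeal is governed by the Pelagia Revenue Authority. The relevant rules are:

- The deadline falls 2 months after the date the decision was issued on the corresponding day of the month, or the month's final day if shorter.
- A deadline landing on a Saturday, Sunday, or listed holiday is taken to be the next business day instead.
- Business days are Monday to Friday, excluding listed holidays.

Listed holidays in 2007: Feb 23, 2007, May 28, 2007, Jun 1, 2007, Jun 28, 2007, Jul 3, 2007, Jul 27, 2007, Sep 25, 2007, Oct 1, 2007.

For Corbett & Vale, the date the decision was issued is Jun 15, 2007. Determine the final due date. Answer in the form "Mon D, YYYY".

Aug 15, 2007

Moving 2 months forward from Jun 15, 2007 on the corresponding day gives Aug 15, 2007.
Aug 15, 2007 (Wednesday) is already a business day.
Final deadline: Aug 15, 2007.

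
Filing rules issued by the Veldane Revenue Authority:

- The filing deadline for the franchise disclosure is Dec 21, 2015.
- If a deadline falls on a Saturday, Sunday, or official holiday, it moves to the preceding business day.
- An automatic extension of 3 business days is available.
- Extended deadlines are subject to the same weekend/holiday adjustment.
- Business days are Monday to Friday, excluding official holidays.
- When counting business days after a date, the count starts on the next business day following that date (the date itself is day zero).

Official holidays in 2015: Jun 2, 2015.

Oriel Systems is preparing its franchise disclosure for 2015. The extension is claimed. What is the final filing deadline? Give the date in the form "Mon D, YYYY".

The statutory due date is Dec 21, 2015.
Since Dec 21, 2015 is a Monday and not a holiday, the date is unchanged.
The 3-business-day extension runs from Dec 21, 2015 to Dec 24, 2015.
Dec 24, 2015 falls on a Thursday, which is a business day, so no adjustment is needed.
The final due date is Dec 24, 2015.

Dec 24, 2015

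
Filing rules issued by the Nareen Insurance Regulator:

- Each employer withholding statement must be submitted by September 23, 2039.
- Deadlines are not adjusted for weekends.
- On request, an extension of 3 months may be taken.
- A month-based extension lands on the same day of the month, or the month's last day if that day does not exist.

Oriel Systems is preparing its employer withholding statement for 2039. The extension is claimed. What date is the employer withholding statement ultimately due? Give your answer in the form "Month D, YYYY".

Start from the fixed due date, September 23, 2039.
September 23, 2039 is a Friday; no weekend or holiday adjustment applies.
Applying the 3 months extension: 3 months after September 23, 2039 is December 23, 2039.
December 23, 2039 falls on a Friday. The rules make no weekend/holiday allowance, so it remains December 23, 2039.
So the filing is due December 23, 2039.

December 23, 2039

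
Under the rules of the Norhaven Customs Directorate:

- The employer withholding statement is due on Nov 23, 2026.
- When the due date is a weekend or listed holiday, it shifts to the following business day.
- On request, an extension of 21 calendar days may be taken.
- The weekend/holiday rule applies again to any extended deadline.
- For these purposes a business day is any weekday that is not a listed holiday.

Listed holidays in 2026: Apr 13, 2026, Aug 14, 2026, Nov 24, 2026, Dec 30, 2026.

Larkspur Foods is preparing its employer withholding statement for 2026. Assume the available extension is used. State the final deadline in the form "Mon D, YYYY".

Dec 14, 2026

Start from the fixed due date, Nov 23, 2026.
Nov 23, 2026 falls on a Monday, which is a business day, so no adjustment is needed.
The 21-calendar-day extension moves the deadline from Nov 23, 2026 to Dec 14, 2026.
Dec 14, 2026 falls on a Monday, which is a business day, so no adjustment is needed.
Final deadline: Dec 14, 2026.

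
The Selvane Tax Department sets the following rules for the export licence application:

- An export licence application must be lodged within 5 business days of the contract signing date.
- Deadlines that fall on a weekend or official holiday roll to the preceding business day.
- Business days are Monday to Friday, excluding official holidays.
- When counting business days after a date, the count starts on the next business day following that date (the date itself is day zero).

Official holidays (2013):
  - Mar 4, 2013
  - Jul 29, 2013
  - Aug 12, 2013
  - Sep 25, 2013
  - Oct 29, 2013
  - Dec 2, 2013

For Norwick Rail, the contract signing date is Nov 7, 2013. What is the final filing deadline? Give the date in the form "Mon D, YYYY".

Nov 14, 2013

Starting the day after Nov 7, 2013 and counting 5 business days lands on Nov 14, 2013.
Nov 14, 2013 is a Thursday and not a listed holiday, so it stands.
The final due date is Nov 14, 2013.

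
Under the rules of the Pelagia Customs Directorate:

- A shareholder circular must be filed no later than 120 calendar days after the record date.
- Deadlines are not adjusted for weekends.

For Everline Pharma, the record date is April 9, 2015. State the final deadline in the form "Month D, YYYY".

Trigger date April 9, 2015 + 120 calendar days = August 7, 2015.
August 7, 2015 is a Friday; no weekend or holiday adjustment applies.
Final deadline: August 7, 2015.

August 7, 2015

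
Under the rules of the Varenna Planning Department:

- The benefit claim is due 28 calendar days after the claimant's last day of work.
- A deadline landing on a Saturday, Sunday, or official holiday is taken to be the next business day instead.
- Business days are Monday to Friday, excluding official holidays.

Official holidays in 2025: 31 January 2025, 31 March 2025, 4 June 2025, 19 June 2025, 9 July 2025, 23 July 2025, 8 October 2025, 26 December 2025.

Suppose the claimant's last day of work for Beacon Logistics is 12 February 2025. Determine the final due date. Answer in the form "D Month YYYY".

From 12 February 2025, 28 calendar days later is 12 March 2025.
12 March 2025 (Wednesday) is already a business day.
Final deadline: 12 March 2025.

12 March 2025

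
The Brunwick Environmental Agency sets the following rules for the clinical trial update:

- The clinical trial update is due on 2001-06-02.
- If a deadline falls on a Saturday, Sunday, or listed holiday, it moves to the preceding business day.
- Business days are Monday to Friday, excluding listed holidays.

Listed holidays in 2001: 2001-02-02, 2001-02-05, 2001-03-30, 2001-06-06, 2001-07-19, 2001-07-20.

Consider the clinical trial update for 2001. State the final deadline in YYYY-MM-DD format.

Start from the fixed due date, 2001-06-02.
2001-06-02 falls on a Saturday. Rolling to the preceding business day gives 2001-06-01, a Friday.
Final deadline: 2001-06-01.

2001-06-01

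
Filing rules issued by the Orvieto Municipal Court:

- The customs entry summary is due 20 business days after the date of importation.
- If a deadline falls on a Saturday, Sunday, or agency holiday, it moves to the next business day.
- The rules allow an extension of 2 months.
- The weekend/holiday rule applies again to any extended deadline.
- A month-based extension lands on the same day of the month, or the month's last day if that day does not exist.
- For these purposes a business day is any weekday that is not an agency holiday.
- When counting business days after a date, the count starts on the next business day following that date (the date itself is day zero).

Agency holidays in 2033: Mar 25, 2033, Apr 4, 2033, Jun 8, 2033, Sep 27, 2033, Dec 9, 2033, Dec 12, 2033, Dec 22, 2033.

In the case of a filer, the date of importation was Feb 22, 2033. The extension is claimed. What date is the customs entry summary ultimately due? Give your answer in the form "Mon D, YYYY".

Counting 20 business days after Feb 22, 2033 (skipping weekends and listed holidays) reaches Mar 22, 2033.
Mar 22, 2033 falls on a Tuesday, which is a business day, so no adjustment is needed.
Add 2 months to Mar 22, 2033: May 22, 2033.
May 22, 2033 falls on a Sunday. Rolling to the next business day gives May 23, 2033, a Monday.
Deadline: May 23, 2033.

May 23, 2033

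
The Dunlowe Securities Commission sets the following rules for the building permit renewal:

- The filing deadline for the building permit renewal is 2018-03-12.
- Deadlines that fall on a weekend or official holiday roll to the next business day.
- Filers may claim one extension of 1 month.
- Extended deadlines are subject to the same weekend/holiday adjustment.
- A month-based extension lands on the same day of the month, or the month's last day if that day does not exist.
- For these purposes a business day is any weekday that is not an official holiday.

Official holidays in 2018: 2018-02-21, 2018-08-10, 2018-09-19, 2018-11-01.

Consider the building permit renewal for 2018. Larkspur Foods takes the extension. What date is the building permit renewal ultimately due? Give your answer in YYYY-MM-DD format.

Start from the fixed due date, 2018-03-12.
2018-03-12 falls on a Monday, which is a business day, so no adjustment is needed.
Applying the 1 month extension: 1 month after 2018-03-12 is 2018-04-12.
2018-04-12 falls on a Thursday, which is a business day, so no adjustment is needed.
The final due date is 2018-04-12.

2018-04-12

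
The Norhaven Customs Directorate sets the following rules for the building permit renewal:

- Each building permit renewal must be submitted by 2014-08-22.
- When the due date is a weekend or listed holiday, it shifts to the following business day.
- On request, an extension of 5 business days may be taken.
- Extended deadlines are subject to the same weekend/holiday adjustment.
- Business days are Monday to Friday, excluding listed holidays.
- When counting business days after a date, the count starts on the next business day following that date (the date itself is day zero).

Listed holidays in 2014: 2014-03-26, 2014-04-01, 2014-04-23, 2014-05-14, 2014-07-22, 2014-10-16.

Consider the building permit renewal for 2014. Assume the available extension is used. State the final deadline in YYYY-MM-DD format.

2014-08-29

Start from the fixed due date, 2014-08-22.
2014-08-22 falls on a Friday, which is a business day, so no adjustment is needed.
Applying the 5-business-day extension: 5 business days after 2014-08-22 is 2014-08-29.
2014-08-29 falls on a Friday, which is a business day, so no adjustment is needed.
Final deadline: 2014-08-29.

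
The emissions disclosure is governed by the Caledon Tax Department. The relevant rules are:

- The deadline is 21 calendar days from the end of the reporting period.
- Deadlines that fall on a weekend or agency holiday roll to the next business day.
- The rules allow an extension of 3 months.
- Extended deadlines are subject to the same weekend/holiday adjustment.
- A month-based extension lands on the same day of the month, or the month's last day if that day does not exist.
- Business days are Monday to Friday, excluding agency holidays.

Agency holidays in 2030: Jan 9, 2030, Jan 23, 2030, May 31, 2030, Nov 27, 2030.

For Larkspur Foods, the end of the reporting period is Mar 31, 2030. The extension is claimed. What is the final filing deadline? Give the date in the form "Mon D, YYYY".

Jul 22, 2030

Adding 21 calendar days to Mar 31, 2030 gives Apr 21, 2030.
Apr 21, 2030 is a Sunday; the next business day is Apr 22, 2030 (Monday).
Add 3 months to Apr 22, 2030: Jul 22, 2030.
Jul 22, 2030 falls on a Monday, which is a business day, so no adjustment is needed.
Final deadline: Jul 22, 2030.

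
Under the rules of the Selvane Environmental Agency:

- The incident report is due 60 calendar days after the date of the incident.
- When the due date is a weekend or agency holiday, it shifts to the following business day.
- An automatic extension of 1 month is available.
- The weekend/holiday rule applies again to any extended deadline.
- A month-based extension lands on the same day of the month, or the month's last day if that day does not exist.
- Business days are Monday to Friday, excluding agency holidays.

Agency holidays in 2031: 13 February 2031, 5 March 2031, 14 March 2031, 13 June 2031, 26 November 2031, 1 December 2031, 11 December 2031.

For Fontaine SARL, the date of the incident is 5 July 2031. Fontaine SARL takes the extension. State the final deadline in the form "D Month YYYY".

3 October 2031

Trigger date 5 July 2031 + 60 calendar days = 3 September 2031.
Since 3 September 2031 is a Wednesday and not a holiday, the date is unchanged.
Add 1 month to 3 September 2031: 3 October 2031.
3 October 2031 (Friday) is already a business day.
Deadline: 3 October 2031.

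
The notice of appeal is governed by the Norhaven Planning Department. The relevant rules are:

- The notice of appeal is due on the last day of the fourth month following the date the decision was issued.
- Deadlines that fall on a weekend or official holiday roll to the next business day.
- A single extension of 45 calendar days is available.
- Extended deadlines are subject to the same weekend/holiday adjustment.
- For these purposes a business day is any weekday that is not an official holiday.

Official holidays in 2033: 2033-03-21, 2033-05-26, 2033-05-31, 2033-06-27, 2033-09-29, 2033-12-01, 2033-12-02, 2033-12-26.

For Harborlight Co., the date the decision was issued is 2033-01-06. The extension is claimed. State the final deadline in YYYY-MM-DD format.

4 months after 2033-01-06 falls in May 2033; the last day of that month is 2033-05-31.
2033-05-31 is a listed holiday; the next business day is 2033-06-01 (Wednesday).
The 45-calendar-day extension moves the deadline from 2033-06-01 to 2033-07-16.
2033-07-16 falls on a Saturday. Rolling to the next business day gives 2033-07-18, a Monday.
Deadline: 2033-07-18.

2033-07-18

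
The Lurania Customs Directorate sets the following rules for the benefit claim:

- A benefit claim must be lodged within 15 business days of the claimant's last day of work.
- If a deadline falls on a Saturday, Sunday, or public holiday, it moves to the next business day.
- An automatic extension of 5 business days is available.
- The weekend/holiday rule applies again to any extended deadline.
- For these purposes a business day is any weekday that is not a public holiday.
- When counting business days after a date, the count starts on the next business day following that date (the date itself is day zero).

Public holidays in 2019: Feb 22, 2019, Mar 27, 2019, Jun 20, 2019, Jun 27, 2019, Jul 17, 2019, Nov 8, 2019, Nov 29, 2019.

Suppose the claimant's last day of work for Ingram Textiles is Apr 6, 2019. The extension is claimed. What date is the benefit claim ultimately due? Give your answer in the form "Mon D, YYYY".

Counting 15 business days after Apr 6, 2019 (skipping weekends and listed holidays) reaches Apr 26, 2019.
Apr 26, 2019 is a Friday and not a listed holiday, so it stands.
Counting 5 further business days from Apr 26, 2019 reaches May 3, 2019.
May 3, 2019 (Friday) is already a business day.
The final due date is May 3, 2019.

May 3, 2019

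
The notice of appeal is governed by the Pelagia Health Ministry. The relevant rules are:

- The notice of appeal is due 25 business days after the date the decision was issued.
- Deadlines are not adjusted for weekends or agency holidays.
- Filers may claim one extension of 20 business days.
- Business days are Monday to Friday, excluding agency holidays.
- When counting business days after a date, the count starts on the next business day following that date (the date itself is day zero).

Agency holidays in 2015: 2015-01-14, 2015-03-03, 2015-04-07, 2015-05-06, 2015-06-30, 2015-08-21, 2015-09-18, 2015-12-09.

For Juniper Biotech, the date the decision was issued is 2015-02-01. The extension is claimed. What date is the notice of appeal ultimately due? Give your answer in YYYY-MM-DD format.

2015-04-06

Counting 25 business days after 2015-02-01 (skipping weekends and listed holidays) reaches 2015-03-09.
2015-03-09 falls on a Monday. The rules make no weekend/holiday allowance, so it remains 2015-03-09.
Counting 20 further business days from 2015-03-09 reaches 2015-04-06.
2015-04-06 falls on a Monday. The rules make no weekend/holiday allowance, so it remains 2015-04-06.
So the filing is due 2015-04-06.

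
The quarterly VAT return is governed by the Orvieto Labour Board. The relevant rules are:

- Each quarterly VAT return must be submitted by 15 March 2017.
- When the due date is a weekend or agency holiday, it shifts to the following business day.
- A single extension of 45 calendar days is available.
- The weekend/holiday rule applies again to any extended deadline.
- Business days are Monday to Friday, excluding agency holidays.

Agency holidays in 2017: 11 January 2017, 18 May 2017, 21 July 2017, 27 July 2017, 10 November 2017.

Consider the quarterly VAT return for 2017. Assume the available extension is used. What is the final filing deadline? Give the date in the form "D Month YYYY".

The statutory due date is 15 March 2017.
Since 15 March 2017 is a Wednesday and not a holiday, the date is unchanged.
With the 45-day extension, 15 March 2017 becomes 29 April 2017.
29 April 2017 is a Saturday; the next business day is 1 May 2017 (Monday).
The final due date is 1 May 2017.

1 May 2017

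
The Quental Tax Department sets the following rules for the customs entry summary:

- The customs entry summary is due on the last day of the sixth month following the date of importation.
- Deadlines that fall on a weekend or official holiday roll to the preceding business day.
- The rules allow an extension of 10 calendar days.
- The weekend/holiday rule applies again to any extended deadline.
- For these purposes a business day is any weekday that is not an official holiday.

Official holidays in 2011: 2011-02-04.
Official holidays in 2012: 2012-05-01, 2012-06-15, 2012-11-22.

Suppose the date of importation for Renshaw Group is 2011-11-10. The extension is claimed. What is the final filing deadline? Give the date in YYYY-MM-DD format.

The sixth month after 2011-11-10 is May 2012, whose last day is 2012-05-31.
2012-05-31 falls on a Thursday, which is a business day, so no adjustment is needed.
The 10-calendar-day extension moves the deadline from 2012-05-31 to 2012-06-10.
Because 2012-06-10 is a Sunday, the deadline becomes 2012-06-08 (Friday).
Final deadline: 2012-06-08.

2012-06-08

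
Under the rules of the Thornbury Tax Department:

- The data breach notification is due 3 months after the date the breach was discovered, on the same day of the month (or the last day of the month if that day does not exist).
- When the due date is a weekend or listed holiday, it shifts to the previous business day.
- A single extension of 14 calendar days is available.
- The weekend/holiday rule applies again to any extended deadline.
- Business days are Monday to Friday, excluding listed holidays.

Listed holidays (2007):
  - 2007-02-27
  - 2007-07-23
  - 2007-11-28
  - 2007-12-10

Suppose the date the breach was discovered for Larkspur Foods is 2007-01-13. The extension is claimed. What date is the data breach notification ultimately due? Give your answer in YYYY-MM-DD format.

3 months from 2007-01-13 is 2007-04-13.
Since 2007-04-13 is a Friday and not a holiday, the date is unchanged.
Applying the 14-calendar-day extension: 2007-04-13 + 14 days = 2007-04-27.
2007-04-27 (Friday) is already a business day.
So the filing is due 2007-04-27.

2007-04-27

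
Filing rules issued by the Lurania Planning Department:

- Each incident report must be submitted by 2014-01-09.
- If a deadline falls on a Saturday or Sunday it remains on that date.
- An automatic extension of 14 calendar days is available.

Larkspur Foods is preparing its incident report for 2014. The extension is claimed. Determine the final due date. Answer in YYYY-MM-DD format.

2014-01-23

Start from the fixed due date, 2014-01-09.
No adjustment is made for weekends or holidays, so 2014-01-09 stands.
Applying the 14-calendar-day extension: 2014-01-09 + 14 days = 2014-01-23.
2014-01-23 falls on a Thursday. The rules make no weekend/holiday allowance, so it remains 2014-01-23.
The final due date is 2014-01-23.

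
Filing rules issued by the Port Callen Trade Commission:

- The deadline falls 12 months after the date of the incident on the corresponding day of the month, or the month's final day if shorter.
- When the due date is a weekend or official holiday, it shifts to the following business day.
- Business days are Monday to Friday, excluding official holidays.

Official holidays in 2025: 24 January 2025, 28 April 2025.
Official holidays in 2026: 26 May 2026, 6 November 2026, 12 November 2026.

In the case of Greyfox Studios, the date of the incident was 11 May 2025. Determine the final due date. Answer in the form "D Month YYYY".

11 May 2026

Moving 12 months forward from 11 May 2025 on the corresponding day gives 11 May 2026.
11 May 2026 (Monday) is already a business day.
The final due date is 11 May 2026.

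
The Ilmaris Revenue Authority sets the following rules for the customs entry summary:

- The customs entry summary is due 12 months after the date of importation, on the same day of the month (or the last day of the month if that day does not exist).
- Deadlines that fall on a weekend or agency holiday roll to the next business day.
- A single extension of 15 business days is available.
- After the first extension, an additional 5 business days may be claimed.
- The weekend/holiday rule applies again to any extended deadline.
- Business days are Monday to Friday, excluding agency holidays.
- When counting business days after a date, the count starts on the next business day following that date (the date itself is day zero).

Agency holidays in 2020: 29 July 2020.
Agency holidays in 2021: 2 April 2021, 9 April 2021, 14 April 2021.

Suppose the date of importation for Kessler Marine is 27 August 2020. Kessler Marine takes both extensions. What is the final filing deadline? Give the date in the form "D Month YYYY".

12 months after 27 August 2020, on the same day of the month, is 27 August 2021.
27 August 2021 falls on a Friday, which is a business day, so no adjustment is needed.
The 15-business-day extension runs from 27 August 2021 to 17 September 2021.
Since 17 September 2021 is a Friday and not a holiday, the date is unchanged.
Applying the 5-business-day extension: 5 business days after 17 September 2021 is 24 September 2021.
24 September 2021 (Friday) is already a business day.
Deadline: 24 September 2021.

24 September 2021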